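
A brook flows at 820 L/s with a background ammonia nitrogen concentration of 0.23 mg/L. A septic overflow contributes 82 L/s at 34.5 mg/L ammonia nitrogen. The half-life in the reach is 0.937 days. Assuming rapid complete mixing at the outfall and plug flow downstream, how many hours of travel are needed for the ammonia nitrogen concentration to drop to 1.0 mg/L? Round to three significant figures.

39.2 h

After mixing, C = (820.0·0.2300 + 82.00·34.50) / 902.0 = 3018/902.0 = 3.345 mg/L.
Half-life 0.937 d → k = ln 2 / 0.937 = 0.7398 d⁻¹.
3.345·exp(−k·t) = 1.0 → t = ln(3.345/1.0)/k = 141000 s = 39.18 h.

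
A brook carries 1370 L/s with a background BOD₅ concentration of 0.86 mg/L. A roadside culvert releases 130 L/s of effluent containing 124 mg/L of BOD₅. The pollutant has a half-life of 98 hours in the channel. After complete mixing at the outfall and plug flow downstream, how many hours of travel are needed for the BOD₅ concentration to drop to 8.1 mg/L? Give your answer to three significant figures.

Mixed concentration C = ΣQC/ΣQ = (1370·0.8600 + 130.0·124.0) / 1500 = 17300/1500 = 11.53 mg/L.
Half-life 98 h → k = ln 2 / 98 = 0.007073 h⁻¹ = 0.1698 d⁻¹.
11.53·exp(−k·t) = 8.1 → t = ln(11.53/8.1)/k = 179800 s = 49.95 h.

49.9 h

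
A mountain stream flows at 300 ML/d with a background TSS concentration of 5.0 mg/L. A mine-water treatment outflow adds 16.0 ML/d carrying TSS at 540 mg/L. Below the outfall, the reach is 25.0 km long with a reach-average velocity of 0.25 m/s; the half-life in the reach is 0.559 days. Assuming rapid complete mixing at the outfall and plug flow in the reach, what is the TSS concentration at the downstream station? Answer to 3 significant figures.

After mixing, C = (300.0·5.000 + 16.00·540.0) / 316.0 = 10140/316.0 = 32.09 mg/L.
Travel time t = 25.0·1000 / 0.25 = 100000 s = 27.78 h.
Half-life 0.559 d → k = ln 2 / 0.559 = 1.240 d⁻¹.
First-order decay: C = 32.09·exp(−k·t) = 32.09·0.2381 = 7.640 mg/L.

7.64 mg/L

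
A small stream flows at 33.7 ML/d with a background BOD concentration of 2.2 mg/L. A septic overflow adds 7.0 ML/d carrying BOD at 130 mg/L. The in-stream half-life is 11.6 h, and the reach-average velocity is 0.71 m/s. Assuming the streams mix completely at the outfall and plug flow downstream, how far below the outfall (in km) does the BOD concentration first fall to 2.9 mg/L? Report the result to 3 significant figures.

90.7 km

After mixing, C = (33.70·2.200 + 7.000·130.0) / 40.70 = 984.1/40.70 = 24.18 mg/L.
Half-life 11.6 h → k = ln 2 / 11.6 = 0.05975 h⁻¹ = 1.434 d⁻¹.
Set 24.18·exp(−k·t) = 2.9 → t = ln(24.18/2.9)/k = 127800 s = 35.49 h.
Distance = v·t = 0.71·127800 = 90720 m = 90.72 km.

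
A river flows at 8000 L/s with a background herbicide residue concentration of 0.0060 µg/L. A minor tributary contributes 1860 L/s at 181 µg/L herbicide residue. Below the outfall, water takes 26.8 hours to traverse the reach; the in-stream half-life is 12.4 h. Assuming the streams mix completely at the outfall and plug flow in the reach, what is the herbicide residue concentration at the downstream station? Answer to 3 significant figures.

7.63 µg/L

Conservation of mass: C = (8000·0.006000 + 1860·181.0) / 9860 = 336700/9860 = 34.15 µg/L.
Half-life 12.4 h → k = ln 2 / 12.4 = 0.05590 h⁻¹ = 1.342 d⁻¹.
First-order decay: C = 34.15·exp(−k·t) = 34.15·0.2236 = 7.634 µg/L.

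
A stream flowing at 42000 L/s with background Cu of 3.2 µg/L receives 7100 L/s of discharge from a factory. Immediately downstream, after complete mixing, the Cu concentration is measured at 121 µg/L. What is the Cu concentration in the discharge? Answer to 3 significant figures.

818 µg/L

Mass balance: 42000·3.200 + 7100·Cₑ = 49100·121.0
→ Cₑ = (49100·121.0 − 42000·3.200) / 7100 = 817.8 µg/L.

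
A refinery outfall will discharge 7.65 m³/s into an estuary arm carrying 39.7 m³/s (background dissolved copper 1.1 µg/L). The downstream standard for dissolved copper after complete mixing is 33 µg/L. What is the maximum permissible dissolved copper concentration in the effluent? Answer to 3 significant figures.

199 µg/L

At the limit, (Qr·Cr + Qe·Cₑ)/(Qr + Qe) = 33:
Cₑ = (47.35·33 − 39.70·1.100) / 7.650 = 198.5 µg/L.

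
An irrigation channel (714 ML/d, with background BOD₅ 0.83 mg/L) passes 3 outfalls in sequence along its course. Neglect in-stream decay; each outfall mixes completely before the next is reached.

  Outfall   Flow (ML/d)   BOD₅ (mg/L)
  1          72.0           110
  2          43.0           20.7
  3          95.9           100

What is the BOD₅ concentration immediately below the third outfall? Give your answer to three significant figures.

20.5 mg/L

Below outfall 1: Q → 786.0 ML/d, C = (714.0·0.8300 + 72.00·110.0)/786.0 = 10.83 mg/L.
Below outfall 2: Q → 829.0 ML/d, C = (786.0·10.83 + 43.00·20.70)/829.0 = 11.34 mg/L.
Below outfall 3: Q → 924.9 ML/d, C = (829.0·11.34 + 95.90·100.0)/924.9 = 20.53 mg/L.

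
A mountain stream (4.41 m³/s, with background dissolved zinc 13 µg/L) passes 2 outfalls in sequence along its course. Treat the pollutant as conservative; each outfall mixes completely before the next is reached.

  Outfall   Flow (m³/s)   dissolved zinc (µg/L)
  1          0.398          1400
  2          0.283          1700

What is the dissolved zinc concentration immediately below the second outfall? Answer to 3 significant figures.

After outfall 1: Q = 4.410 + 0.3980 = 4.808 m³/s; C = (4.410·13.00 + 0.3980·1400)/4.808 = 127.8 µg/L.
After outfall 2: Q = 4.808 + 0.2830 = 5.091 m³/s; C = (4.808·127.8 + 0.2830·1700)/5.091 = 215.2 µg/L.

215 µg/L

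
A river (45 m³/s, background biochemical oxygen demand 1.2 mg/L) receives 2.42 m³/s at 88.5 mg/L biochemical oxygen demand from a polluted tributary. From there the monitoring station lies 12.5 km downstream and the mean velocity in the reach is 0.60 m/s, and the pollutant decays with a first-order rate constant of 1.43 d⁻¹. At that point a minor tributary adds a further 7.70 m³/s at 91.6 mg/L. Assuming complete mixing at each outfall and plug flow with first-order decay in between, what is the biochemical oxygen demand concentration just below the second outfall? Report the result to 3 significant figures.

16.2 mg/L

After mixing, C = (45.00·1.200 + 2.420·88.50) / 47.42 = 268.2/47.42 = 5.655 mg/L; combined flow 47.42 m³/s.
Travel time t = 12.5·1000 / 0.60 = 20830 s = 5.787 h.
Decay over the reach: 5.655·exp(−kt) = 5.655·0.7084 = 4.006 mg/L.
Second outfall: C = (47.42·4.006 + 7.700·91.60)/55.12 = 16.24 mg/L.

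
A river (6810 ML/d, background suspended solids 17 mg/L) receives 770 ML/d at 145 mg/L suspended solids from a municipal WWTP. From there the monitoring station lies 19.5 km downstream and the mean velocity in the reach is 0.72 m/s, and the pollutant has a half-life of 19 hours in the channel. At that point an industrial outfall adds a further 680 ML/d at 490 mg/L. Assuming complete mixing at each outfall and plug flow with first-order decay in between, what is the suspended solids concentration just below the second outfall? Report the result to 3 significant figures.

Mass balance: C = (6810·17.00 + 770.0·145.0) / 7580 = 227400/7580 = 30.00 mg/L; combined flow 7580 ML/d.
Travel time t = 19.5·1000 / 0.72 = 27080 s = 7.523 h.
Half-life 19 h → k = ln 2 / 19 = 0.03648 h⁻¹ = 0.8756 d⁻¹.
Decay over the reach: 30.00·exp(−kt) = 30.00·0.7600 = 22.80 mg/L.
Second outfall: C = (7580·22.80 + 680.0·490.0)/8260 = 61.26 mg/L.

61.3 mg/L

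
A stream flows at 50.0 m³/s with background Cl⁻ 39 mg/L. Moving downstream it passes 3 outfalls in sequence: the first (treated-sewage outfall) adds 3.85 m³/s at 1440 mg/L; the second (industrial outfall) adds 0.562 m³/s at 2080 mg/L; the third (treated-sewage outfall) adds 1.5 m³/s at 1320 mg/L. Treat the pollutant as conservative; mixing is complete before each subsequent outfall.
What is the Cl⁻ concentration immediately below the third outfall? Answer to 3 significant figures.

190 mg/L

After outfall 1: Q = 50.00 + 3.850 = 53.85 m³/s; C = (50.00·39.00 + 3.850·1440)/53.85 = 139.2 mg/L.
After outfall 2: Q = 53.85 + 0.5620 = 54.41 m³/s; C = (53.85·139.2 + 0.5620·2080)/54.41 = 159.2 mg/L.
After outfall 3: Q = 54.41 + 1.500 = 55.91 m³/s; C = (54.41·159.2 + 1.500·1320)/55.91 = 190.4 mg/L.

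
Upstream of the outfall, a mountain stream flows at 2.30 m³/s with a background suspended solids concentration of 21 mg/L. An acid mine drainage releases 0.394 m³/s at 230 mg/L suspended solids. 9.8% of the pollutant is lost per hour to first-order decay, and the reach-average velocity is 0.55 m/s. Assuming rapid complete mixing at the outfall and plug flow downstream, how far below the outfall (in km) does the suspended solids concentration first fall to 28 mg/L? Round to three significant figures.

11.7 km

Mixed concentration C = ΣQC/ΣQ = (2.300·21.00 + 0.3940·230.0) / 2.694 = 138.9/2.694 = 51.57 mg/L.
9.8%/h lost → k = −ln(1 − 0.098) = 0.1031 h⁻¹.
Set 51.57·exp(−k·t) = 28 → t = ln(51.57/28)/k = 21310 s = 5.921 h.
Distance = v·t = 0.55·21310 = 11720 m = 11.72 km.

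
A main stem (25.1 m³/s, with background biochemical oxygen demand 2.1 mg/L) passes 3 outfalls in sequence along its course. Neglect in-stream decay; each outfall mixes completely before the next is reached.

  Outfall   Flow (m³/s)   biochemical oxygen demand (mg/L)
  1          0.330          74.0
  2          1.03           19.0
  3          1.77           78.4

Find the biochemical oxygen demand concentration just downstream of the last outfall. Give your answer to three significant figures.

Outfall 1: combined Q = 25.43 m³/s; C = (25.10·2.100 + 0.3300·74.00)/25.43 = 3.033 mg/L.
Outfall 2: combined Q = 26.46 m³/s; C = (25.43·3.033 + 1.030·19.00)/26.46 = 3.655 mg/L.
Outfall 3: combined Q = 28.23 m³/s; C = (26.46·3.655 + 1.770·78.40)/28.23 = 8.341 mg/L.

8.34 mg/L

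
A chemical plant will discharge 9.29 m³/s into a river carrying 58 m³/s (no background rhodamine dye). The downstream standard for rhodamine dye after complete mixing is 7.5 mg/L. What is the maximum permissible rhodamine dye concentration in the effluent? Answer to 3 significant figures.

At the limit, (Qr·Cr + Qe·Cₑ)/(Qr + Qe) = 7.5:
Cₑ = (67.29·7.5 − 58.00·0) / 9.290 = 54.32 mg/L.

54.3 mg/L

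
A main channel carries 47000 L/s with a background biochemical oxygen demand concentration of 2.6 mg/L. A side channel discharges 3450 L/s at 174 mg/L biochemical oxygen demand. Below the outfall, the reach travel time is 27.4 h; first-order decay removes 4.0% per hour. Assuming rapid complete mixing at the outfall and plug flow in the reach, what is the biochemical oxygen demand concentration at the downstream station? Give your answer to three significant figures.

4.68 mg/L

Mass balance: C = (47000·2.600 + 3450·174.0) / 50450 = 722500/50450 = 14.32 mg/L.
4.0%/h lost → k = −ln(1 − 0.04) = 0.04082 h⁻¹.
First-order decay: C = 14.32·exp(−k·t) = 14.32·0.3268 = 4.680 mg/L.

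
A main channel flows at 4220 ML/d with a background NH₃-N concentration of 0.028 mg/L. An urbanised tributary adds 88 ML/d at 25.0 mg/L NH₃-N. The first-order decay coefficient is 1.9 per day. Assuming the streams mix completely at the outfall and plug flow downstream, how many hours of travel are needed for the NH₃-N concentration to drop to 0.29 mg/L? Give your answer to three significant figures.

Conservation of mass: C = (4220·0.02800 + 88.00·25.00) / 4308 = 2318/4308 = 0.5381 mg/L.
0.5381·exp(−k·t) = 0.29 → t = ln(0.5381/0.29)/k = 28110 s = 7.809 h.

7.81 h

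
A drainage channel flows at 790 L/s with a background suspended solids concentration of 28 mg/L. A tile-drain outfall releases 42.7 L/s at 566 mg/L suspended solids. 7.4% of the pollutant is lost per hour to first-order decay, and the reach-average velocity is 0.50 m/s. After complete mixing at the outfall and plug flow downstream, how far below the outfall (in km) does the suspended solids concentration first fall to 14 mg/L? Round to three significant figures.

32.3 km

After mixing, C = (790.0·28.00 + 42.70·566.0) / 832.7 = 46290/832.7 = 55.59 mg/L.
7.4%/h lost → k = −ln(1 − 0.074) = 0.07688 h⁻¹.
Set 55.59·exp(−k·t) = 14 → t = ln(55.59/14)/k = 64570 s = 17.94 h.
Distance = v·t = 0.50·64570 = 32280 m = 32.28 km.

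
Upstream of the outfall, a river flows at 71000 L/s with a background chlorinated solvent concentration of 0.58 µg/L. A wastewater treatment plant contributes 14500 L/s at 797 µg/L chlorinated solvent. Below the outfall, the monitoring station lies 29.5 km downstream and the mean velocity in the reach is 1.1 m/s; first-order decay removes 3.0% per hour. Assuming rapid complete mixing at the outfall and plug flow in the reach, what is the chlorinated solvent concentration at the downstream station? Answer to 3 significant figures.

108 µg/L

Mass balance: C = (71000·0.5800 + 14500·797.0) / 85500 = 11600000/85500 = 135.6 µg/L.
Travel time t = 29.5·1000 / 1.1 = 26820 s = 7.449 h.
3.0%/h lost → k = −ln(1 − 0.03) = 0.03046 h⁻¹.
Decay over the reach: 135.6·exp(−kt) = 135.6·0.7970 = 108.1 µg/L.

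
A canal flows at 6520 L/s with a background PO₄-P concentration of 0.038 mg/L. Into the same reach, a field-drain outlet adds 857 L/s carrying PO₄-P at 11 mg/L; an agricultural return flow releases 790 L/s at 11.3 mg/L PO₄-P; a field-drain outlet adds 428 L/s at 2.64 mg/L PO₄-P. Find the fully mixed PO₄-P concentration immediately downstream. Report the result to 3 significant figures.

Flow-weighted average: C = (6520·0.03800 + 857.0·11.00 + 790.0·11.30 + 428.0·2.640) / 8595 = 19730/8595 = 2.296 mg/L.

2.30 mg/L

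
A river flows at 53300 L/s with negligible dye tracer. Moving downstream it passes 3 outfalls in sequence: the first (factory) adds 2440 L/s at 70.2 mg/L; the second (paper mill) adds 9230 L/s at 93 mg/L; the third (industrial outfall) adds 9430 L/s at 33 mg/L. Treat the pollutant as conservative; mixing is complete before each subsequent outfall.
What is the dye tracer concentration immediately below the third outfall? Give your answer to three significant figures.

18.0 mg/L

Outfall 1: combined Q = 55740 L/s; C = (53300·0 + 2440·70.20)/55740 = 3.073 mg/L.
Outfall 2: combined Q = 64970 L/s; C = (55740·3.073 + 9230·93.00)/64970 = 15.85 mg/L.
Outfall 3: combined Q = 74400 L/s; C = (64970·15.85 + 9430·33.00)/74400 = 18.02 mg/L.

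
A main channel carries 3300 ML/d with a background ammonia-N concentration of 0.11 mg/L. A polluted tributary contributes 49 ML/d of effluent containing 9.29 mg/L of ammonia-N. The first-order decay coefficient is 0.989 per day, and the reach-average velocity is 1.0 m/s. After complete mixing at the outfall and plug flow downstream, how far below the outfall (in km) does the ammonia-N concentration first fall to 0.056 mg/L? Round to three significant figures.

129 km

Flow-weighted average: C = (3300·0.1100 + 49.00·9.290) / 3349 = 818.2/3349 = 0.2443 mg/L.
Set 0.2443·exp(−k·t) = 0.056 → t = ln(0.2443/0.056)/k = 128700 s = 35.75 h.
Distance = v·t = 1.0·128700 = 128700 m = 128.7 km.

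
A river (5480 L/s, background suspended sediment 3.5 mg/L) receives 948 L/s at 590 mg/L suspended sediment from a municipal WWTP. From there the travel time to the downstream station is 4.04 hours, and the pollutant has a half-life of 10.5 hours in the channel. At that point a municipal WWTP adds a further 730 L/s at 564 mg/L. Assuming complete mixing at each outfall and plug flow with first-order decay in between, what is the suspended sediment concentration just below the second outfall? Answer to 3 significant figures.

119 mg/L

Mixed concentration C = ΣQC/ΣQ = (5480·3.500 + 948.0·590.0) / 6428 = 578500/6428 = 90.00 mg/L; combined flow 6428 L/s.
Half-life 10.5 h → k = ln 2 / 10.5 = 0.06601 h⁻¹ = 1.584 d⁻¹.
Decay over the reach: 90.00·exp(−kt) = 90.00·0.7659 = 68.93 mg/L.
Second outfall: C = (6428·68.93 + 730.0·564.0)/7158 = 119.4 mg/L.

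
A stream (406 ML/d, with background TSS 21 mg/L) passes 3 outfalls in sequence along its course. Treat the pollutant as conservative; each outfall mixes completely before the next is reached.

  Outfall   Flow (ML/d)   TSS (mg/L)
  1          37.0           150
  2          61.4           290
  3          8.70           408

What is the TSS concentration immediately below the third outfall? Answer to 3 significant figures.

Outfall 1: combined Q = 443.0 ML/d; C = (406.0·21.00 + 37.00·150.0)/443.0 = 31.77 mg/L.
Outfall 2: combined Q = 504.4 ML/d; C = (443.0·31.77 + 61.40·290.0)/504.4 = 63.21 mg/L.
Outfall 3: combined Q = 513.1 ML/d; C = (504.4·63.21 + 8.700·408.0)/513.1 = 69.05 mg/L.

69.1 mg/L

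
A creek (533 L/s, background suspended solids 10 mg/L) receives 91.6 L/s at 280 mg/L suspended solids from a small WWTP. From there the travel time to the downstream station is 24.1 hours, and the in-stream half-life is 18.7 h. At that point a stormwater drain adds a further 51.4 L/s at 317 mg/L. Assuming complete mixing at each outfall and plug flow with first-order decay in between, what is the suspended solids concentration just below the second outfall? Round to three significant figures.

42.9 mg/L

Mixed concentration C = ΣQC/ΣQ = (533.0·10.00 + 91.60·280.0) / 624.6 = 30980/624.6 = 49.60 mg/L; combined flow 624.6 L/s.
Half-life 18.7 h → k = ln 2 / 18.7 = 0.03707 h⁻¹ = 0.8896 d⁻¹.
Applying C = C₀e^(−kt): 49.60 × 0.4093 = 20.30 mg/L.
At the second outfall, C = (624.6·20.30 + 51.40·317.0) / (624.6 + 51.40) = 42.86 mg/L.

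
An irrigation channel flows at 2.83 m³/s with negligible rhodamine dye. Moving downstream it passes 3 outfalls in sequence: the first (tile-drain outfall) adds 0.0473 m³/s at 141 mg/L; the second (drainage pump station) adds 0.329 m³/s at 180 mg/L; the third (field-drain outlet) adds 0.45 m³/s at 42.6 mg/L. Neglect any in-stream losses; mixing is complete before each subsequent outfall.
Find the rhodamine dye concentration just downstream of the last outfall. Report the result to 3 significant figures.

After outfall 1: Q = 2.830 + 0.04730 = 2.877 m³/s; C = (2.830·0 + 0.04730·141.0)/2.877 = 2.318 mg/L.
After outfall 2: Q = 2.877 + 0.3290 = 3.206 m³/s; C = (2.877·2.318 + 0.3290·180.0)/3.206 = 20.55 mg/L.
After outfall 3: Q = 3.206 + 0.4500 = 3.656 m³/s; C = (3.206·20.55 + 0.4500·42.60)/3.656 = 23.26 mg/L.

23.3 mg/L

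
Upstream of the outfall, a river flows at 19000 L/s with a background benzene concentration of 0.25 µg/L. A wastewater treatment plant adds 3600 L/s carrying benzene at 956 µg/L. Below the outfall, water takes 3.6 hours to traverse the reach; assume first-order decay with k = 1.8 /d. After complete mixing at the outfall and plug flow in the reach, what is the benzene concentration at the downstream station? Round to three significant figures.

After mixing, C = (19000·0.2500 + 3600·956.0) / 22600 = 3446000/22600 = 152.5 µg/L.
After decay, C = 152.5 × e^(−kt) = 152.5 × 0.7634 = 116.4 µg/L.

116 µg/L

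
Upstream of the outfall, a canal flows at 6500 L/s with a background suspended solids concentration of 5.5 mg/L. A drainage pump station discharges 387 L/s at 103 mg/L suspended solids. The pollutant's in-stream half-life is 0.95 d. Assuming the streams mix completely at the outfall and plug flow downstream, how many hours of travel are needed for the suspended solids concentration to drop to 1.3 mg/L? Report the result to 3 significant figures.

70.2 h

Conservation of mass: C = (6500·5.500 + 387.0·103.0) / 6887 = 75610/6887 = 10.98 mg/L.
Half-life 0.95 d → k = ln 2 / 0.95 = 0.7296 d⁻¹.
10.98·exp(−k·t) = 1.3 → t = ln(10.98/1.3)/k = 252700 s = 70.18 h.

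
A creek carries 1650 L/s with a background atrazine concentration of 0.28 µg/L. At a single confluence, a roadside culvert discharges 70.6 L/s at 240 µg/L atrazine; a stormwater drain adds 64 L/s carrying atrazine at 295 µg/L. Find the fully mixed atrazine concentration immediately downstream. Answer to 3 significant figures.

20.3 µg/L

Mixed concentration C = ΣQC/ΣQ = (1650·0.2800 + 70.60·240.0 + 64.00·295.0) / 1785 = 36290/1785 = 20.33 µg/L.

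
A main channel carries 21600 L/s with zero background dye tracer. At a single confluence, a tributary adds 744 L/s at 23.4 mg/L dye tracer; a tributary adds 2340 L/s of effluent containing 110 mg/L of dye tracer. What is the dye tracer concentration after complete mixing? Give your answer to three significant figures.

Conservation of mass: C = (21600·0 + 744.0·23.40 + 2340·110.0) / 24680 = 274800/24680 = 11.13 mg/L.

11.1 mg/L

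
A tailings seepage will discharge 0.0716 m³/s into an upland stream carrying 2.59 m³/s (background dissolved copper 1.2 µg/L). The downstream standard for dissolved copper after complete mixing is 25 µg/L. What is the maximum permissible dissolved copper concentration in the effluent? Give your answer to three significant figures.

886 µg/L

At the limit, (Qr·Cr + Qe·Cₑ)/(Qr + Qe) = 25:
Cₑ = (2.662·25 − 2.590·1.200) / 0.07160 = 885.9 µg/L.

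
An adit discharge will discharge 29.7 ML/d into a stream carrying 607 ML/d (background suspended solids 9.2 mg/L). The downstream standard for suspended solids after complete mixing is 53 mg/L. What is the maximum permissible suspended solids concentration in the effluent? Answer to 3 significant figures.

948 mg/L

At the limit, (Qr·Cr + Qe·Cₑ)/(Qr + Qe) = 53:
Cₑ = (636.7·53 − 607.0·9.200) / 29.70 = 948.2 mg/L.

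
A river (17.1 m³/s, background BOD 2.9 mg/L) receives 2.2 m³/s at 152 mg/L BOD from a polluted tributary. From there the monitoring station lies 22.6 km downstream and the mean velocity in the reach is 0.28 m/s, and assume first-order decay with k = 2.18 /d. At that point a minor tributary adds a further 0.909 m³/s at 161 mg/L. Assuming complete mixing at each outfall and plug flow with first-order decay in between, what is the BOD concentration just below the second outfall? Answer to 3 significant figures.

9.72 mg/L

Flow-weighted average: C = (17.10·2.900 + 2.200·152.0) / 19.30 = 384.0/19.30 = 19.90 mg/L; combined flow 19.30 m³/s.
Travel time t = 22.6·1000 / 0.28 = 80710 s = 22.42 h.
Decay over the reach: 19.90·exp(−kt) = 19.90·0.1305 = 2.596 mg/L.
At the second outfall, C = (19.30·2.596 + 0.9090·161.0) / (19.30 + 0.9090) = 9.721 mg/L.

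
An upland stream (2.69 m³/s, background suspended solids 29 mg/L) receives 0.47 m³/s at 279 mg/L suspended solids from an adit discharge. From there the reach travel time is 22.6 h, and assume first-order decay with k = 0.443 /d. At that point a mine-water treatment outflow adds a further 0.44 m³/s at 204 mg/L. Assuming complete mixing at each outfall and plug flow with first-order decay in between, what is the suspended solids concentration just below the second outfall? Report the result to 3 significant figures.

After mixing, C = (2.690·29.00 + 0.4700·279.0) / 3.160 = 209.1/3.160 = 66.18 mg/L; combined flow 3.160 m³/s.
After decay, C = 66.18 × e^(−kt) = 66.18 × 0.6589 = 43.61 mg/L.
Second outfall: C = (3.160·43.61 + 0.4400·204.0)/3.600 = 63.21 mg/L.

63.2 mg/L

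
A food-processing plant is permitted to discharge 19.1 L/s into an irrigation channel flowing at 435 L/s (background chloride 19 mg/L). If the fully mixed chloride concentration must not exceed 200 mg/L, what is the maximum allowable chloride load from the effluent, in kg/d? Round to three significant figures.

7130 kg/d

Mass balance at the limit: 435.0·19.00 + 19.10·Cₑ = 454.1·200 → Cₑ = 4322 mg/L.
19.10 L/s = 0.01910 m³/s. Load = 0.01910 m³/s × 4322 g/m³ × 86 400 s/d = 7133 kg/d.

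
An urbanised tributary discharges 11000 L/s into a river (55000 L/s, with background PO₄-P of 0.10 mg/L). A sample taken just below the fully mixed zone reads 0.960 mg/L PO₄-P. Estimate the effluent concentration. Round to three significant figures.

5.26 mg/L

Mass balance: 55000·0.1000 + 11000·Cₑ = 66000·0.9600
→ Cₑ = (66000·0.9600 − 55000·0.1000) / 11000 = 5.260 mg/L.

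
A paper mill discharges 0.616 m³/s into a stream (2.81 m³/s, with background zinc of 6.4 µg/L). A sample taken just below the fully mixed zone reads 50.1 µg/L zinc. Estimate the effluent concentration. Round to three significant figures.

249 µg/L

Mass balance: 2.810·6.400 + 0.6160·Cₑ = 3.426·50.10
→ Cₑ = (3.426·50.10 − 2.810·6.400) / 0.6160 = 249.4 µg/L.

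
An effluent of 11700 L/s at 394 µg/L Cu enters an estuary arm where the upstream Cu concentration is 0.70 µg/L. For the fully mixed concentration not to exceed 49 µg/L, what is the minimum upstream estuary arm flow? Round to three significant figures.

Set C_mix = 49: (Q·0.7000 + 11700·394.0) / (Q + 11700) = 49
→ Q = 11700·(394.0 − 49)/(49 − 0.7000) = 83570 L/s.

83600 L/s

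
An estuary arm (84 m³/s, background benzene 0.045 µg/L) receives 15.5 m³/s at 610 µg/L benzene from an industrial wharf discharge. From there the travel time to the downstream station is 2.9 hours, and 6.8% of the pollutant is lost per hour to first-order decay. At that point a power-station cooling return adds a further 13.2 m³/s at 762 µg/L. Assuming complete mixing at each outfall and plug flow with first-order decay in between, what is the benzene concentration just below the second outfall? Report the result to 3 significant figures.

After mixing, C = (84.00·0.04500 + 15.50·610.0) / 99.50 = 9459/99.50 = 95.06 µg/L; combined flow 99.50 m³/s.
6.8%/h lost → k = −ln(1 − 0.068) = 0.07042 h⁻¹.
Applying C = C₀e^(−kt): 95.06 × 0.8153 = 77.50 µg/L.
Second outfall: C = (99.50·77.50 + 13.20·762.0)/112.7 = 157.7 µg/L.

158 µg/L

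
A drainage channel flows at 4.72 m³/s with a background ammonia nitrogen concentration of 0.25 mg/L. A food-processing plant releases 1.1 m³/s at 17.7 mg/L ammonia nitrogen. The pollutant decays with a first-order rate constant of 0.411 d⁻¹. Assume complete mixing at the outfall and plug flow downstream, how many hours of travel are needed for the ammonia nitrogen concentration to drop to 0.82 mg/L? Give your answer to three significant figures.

85.5 h

Flow-weighted average: C = (4.720·0.2500 + 1.100·17.70) / 5.820 = 20.65/5.820 = 3.548 mg/L.
3.548·exp(−k·t) = 0.82 → t = ln(3.548/0.82)/k = 307900 s = 85.54 h.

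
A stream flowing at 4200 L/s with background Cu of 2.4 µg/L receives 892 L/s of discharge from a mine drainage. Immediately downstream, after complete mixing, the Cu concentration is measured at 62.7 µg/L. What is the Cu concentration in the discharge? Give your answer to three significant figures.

347 µg/L

Mass balance: 4200·2.400 + 892.0·Cₑ = 5092·62.70
→ Cₑ = (5092·62.70 − 4200·2.400) / 892.0 = 346.6 µg/L.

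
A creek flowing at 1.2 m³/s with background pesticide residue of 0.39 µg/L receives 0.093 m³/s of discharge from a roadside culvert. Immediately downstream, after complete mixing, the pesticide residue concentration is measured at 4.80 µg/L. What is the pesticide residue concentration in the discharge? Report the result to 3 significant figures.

61.7 µg/L

Mass balance: 1.200·0.3900 + 0.09300·Cₑ = 1.293·4.800
→ Cₑ = (1.293·4.800 − 1.200·0.3900) / 0.09300 = 61.70 µg/L.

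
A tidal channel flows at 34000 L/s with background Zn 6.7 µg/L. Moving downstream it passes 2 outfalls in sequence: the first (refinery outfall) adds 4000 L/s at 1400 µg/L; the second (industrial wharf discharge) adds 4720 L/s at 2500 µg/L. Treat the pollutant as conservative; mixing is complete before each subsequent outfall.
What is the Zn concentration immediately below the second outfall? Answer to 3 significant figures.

413 µg/L

Below outfall 1: Q → 38000 L/s, C = (34000·6.700 + 4000·1400)/38000 = 153.4 µg/L.
Below outfall 2: Q → 42720 L/s, C = (38000·153.4 + 4720·2500)/42720 = 412.6 µg/L.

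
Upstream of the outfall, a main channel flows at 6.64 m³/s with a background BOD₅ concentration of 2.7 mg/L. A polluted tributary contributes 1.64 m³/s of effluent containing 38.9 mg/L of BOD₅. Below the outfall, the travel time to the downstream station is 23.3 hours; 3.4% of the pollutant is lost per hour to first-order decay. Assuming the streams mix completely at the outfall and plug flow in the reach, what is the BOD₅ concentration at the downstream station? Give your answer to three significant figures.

After mixing, C = (6.640·2.700 + 1.640·38.90) / 8.280 = 81.72/8.280 = 9.870 mg/L.
3.4%/h lost → k = −ln(1 − 0.034) = 0.03459 h⁻¹.
After decay, C = 9.870 × e^(−kt) = 9.870 × 0.4466 = 4.408 mg/L.

4.41 mg/L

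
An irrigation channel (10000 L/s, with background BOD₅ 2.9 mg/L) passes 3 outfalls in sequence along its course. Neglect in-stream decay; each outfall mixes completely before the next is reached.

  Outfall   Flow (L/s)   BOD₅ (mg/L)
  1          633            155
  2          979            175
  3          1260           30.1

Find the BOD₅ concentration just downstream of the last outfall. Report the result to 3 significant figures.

26.1 mg/L

Below outfall 1: Q → 10630 L/s, C = (10000·2.900 + 633.0·155.0)/10630 = 11.95 mg/L.
Below outfall 2: Q → 11610 L/s, C = (10630·11.95 + 979.0·175.0)/11610 = 25.70 mg/L.
Below outfall 3: Q → 12870 L/s, C = (11610·25.70 + 1260·30.10)/12870 = 26.13 mg/L.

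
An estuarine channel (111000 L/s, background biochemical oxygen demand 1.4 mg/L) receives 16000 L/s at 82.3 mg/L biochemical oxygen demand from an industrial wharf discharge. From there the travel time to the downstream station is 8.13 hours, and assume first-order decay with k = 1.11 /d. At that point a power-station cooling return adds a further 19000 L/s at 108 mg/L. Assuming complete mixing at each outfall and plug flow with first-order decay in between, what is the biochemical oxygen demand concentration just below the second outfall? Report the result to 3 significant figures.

21.0 mg/L

Mixed concentration C = ΣQC/ΣQ = (111000·1.400 + 16000·82.30) / 127000 = 1472000/127000 = 11.59 mg/L; combined flow 127000 L/s.
Decay over the reach: 11.59·exp(−kt) = 11.59·0.6866 = 7.959 mg/L.
At the second outfall, C = (127000·7.959 + 19000·108.0) / (127000 + 19000) = 20.98 mg/L.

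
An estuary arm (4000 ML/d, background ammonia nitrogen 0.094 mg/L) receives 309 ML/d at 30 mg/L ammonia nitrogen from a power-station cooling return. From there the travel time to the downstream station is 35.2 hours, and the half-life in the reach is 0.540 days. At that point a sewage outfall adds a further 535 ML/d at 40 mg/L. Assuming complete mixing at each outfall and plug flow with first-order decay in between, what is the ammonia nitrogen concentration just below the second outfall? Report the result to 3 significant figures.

4.72 mg/L

After mixing, C = (4000·0.09400 + 309.0·30.00) / 4309 = 9646/4309 = 2.239 mg/L; combined flow 4309 ML/d.
Half-life 0.540 d → k = ln 2 / 0.540 = 1.284 d⁻¹.
First-order decay: C = 2.239·exp(−k·t) = 2.239·0.1522 = 0.3407 mg/L.
At the second outfall, C = (4309·0.3407 + 535.0·40.00) / (4309 + 535.0) = 4.721 mg/L.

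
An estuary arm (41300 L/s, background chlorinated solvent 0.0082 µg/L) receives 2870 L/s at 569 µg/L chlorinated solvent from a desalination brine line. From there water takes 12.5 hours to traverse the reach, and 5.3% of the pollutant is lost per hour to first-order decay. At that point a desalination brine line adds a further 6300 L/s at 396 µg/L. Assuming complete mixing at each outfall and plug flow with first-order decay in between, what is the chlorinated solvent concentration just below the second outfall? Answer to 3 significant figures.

65.8 µg/L

Conservation of mass: C = (41300·0.008200 + 2870·569.0) / 44170 = 1633000/44170 = 36.98 µg/L; combined flow 44170 L/s.
5.3%/h lost → k = −ln(1 − 0.053) = 0.05446 h⁻¹.
Applying C = C₀e^(−kt): 36.98 × 0.5063 = 18.72 µg/L.
Second outfall: C = (44170·18.72 + 6300·396.0)/50470 = 65.82 µg/L.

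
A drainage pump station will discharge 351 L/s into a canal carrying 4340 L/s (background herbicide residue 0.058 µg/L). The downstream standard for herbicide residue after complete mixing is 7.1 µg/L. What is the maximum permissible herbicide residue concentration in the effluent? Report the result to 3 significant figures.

94.2 µg/L

At the limit, (Qr·Cr + Qe·Cₑ)/(Qr + Qe) = 7.1:
Cₑ = (4691·7.1 − 4340·0.05800) / 351.0 = 94.17 µg/L.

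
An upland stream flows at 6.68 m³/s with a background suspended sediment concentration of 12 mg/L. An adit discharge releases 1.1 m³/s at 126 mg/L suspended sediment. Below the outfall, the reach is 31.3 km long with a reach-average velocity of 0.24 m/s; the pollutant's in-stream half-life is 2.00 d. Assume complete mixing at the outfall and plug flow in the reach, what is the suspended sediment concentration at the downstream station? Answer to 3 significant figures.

After mixing, C = (6.680·12.00 + 1.100·126.0) / 7.780 = 218.8/7.780 = 28.12 mg/L.
Travel time t = 31.3·1000 / 0.24 = 130400 s = 36.23 h.
Half-life 2.00 d → k = ln 2 / 2.00 = 0.3466 d⁻¹.
Decay over the reach: 28.12·exp(−kt) = 28.12·0.5927 = 16.66 mg/L.

16.7 mg/L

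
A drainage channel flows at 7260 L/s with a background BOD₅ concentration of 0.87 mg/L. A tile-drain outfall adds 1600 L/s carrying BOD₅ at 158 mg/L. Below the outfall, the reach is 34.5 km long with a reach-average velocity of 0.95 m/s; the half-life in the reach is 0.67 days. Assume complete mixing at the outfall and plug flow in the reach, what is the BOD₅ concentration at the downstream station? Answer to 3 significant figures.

18.9 mg/L

Mass balance: C = (7260·0.8700 + 1600·158.0) / 8860 = 259100/8860 = 29.25 mg/L.
Travel time t = 34.5·1000 / 0.95 = 36320 s = 10.09 h.
Half-life 0.67 d → k = ln 2 / 0.67 = 1.035 d⁻¹.
Applying C = C₀e^(−kt): 29.25 × 0.6474 = 18.93 mg/L.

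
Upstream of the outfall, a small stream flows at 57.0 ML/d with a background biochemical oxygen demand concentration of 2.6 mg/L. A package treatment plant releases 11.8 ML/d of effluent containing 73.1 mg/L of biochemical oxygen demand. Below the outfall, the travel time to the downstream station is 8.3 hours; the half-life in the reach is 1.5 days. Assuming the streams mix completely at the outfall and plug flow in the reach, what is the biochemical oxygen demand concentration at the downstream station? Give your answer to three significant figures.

Mass balance: C = (57.00·2.600 + 11.80·73.10) / 68.80 = 1011/68.80 = 14.69 mg/L.
Half-life 1.5 d → k = ln 2 / 1.5 = 0.4621 d⁻¹.
Decay over the reach: 14.69·exp(−kt) = 14.69·0.8523 = 12.52 mg/L.

12.5 mg/L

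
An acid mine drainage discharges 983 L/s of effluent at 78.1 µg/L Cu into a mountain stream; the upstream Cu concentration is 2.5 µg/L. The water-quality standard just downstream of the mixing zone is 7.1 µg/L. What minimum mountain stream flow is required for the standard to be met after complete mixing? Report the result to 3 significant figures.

15200 L/s

Set C_mix = 7.1: (Q·2.500 + 983.0·78.10) / (Q + 983.0) = 7.1
→ Q = 983.0·(78.10 − 7.1)/(7.1 − 2.500) = 15170 L/s.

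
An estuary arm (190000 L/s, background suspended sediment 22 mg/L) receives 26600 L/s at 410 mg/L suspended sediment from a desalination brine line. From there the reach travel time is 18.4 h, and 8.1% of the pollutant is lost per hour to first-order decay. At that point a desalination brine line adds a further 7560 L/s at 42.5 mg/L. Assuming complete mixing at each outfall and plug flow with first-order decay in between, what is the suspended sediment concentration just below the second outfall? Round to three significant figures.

Mass balance: C = (190000·22.00 + 26600·410.0) / 216600 = 15090000/216600 = 69.65 mg/L; combined flow 216600 L/s.
8.1%/h lost → k = −ln(1 − 0.081) = 0.08447 h⁻¹.
Applying C = C₀e^(−kt): 69.65 × 0.2114 = 14.72 mg/L.
Second outfall: C = (216600·14.72 + 7560·42.50)/224200 = 15.66 mg/L.

15.7 mg/L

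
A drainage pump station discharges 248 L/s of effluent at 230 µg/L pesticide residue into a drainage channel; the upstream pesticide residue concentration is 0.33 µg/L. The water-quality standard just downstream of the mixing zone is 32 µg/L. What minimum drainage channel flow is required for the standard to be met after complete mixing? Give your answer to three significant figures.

Set C_mix = 32: (Q·0.3300 + 248.0·230.0) / (Q + 248.0) = 32
→ Q = 248.0·(230.0 − 32)/(32 − 0.3300) = 1550 L/s.

1550 L/s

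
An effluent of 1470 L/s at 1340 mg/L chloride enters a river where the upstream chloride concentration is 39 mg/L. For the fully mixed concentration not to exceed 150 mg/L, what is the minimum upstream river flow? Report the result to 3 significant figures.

Set C_mix = 150: (Q·39.00 + 1470·1340) / (Q + 1470) = 150
→ Q = 1470·(1340 − 150)/(150 − 39.00) = 15760 L/s.

15800 L/s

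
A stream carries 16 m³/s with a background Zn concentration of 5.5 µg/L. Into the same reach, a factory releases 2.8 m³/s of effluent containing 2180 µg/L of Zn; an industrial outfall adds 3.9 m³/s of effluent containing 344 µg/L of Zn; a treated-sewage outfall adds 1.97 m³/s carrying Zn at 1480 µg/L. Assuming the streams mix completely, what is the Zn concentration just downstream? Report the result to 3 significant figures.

424 µg/L

Flow-weighted average: C = (16.00·5.500 + 2.800·2180 + 3.900·344.0 + 1.970·1480) / 24.67 = 10450/24.67 = 423.6 µg/L.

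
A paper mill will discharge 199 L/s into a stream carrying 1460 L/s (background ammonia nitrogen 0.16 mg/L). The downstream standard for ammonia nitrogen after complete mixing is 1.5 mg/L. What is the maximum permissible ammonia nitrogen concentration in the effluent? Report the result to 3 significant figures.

11.3 mg/L

At the limit, (Qr·Cr + Qe·Cₑ)/(Qr + Qe) = 1.5:
Cₑ = (1659·1.5 − 1460·0.1600) / 199.0 = 11.33 mg/L.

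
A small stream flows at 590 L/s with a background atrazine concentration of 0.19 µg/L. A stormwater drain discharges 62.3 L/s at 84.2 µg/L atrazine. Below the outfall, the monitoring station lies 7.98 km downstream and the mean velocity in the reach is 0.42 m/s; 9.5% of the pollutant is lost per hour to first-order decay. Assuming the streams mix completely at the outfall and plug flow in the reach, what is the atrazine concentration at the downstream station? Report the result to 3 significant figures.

After mixing, C = (590.0·0.1900 + 62.30·84.20) / 652.3 = 5358/652.3 = 8.214 µg/L.
Travel time t = 7.98·1000 / 0.42 = 19000 s = 5.278 h.
9.5%/h lost → k = −ln(1 − 0.095) = 0.09982 h⁻¹.
After decay, C = 8.214 × e^(−kt) = 8.214 × 0.5905 = 4.850 µg/L.

4.85 µg/L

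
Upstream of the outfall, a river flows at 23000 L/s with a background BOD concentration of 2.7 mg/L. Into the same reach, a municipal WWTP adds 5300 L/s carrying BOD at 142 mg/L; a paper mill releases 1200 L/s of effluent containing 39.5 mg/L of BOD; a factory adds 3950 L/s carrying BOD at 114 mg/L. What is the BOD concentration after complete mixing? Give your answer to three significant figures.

39.2 mg/L

Mass balance: C = (23000·2.700 + 5300·142.0 + 1200·39.50 + 3950·114.0) / 33450 = 1312000/33450 = 39.23 mg/L.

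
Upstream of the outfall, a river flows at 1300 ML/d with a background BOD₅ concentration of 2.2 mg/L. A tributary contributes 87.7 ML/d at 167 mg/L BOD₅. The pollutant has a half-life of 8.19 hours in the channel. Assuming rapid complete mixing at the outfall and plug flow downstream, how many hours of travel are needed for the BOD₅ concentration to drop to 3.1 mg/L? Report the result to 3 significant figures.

Flow-weighted average: C = (1300·2.200 + 87.70·167.0) / 1388 = 17510/1388 = 12.62 mg/L.
Half-life 8.19 h → k = ln 2 / 8.19 = 0.08463 h⁻¹ = 2.031 d⁻¹.
12.62·exp(−k·t) = 3.1 → t = ln(12.62/3.1)/k = 59700 s = 16.58 h.

16.6 h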